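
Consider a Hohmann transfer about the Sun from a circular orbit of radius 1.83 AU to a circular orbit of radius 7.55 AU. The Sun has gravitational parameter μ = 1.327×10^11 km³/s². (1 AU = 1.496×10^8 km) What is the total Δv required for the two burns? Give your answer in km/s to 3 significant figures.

In km: r₁ = 1.83 × 1.496×10^8 = 2.73768×10^8 km; r₂ = 7.55 × 1.496×10^8 = 1.12948×10^9 km.
Semi-major axis of the transfer orbit: a_t = (2.73768×10^8 + 1.12948×10^9)/2 = 7.01624×10^8 km.
At r₁ the circular-orbit speed is v₁ = √(μ/r₁) = 22.016 km/s.
Transfer-orbit speed at r₁ (vis-viva equation): v_p = √[μ(2/r₁ − 1/a_t)] = 27.934 km/s.
First burn Δv₁ = |v_p − v₁| = 5.918 km/s.
Circular speed at r₂: v₂ = √(μ/r₂) = 10.839 km/s.
Transfer-orbit speed at r₂: v_a = √[μ(2/r₂ − 1/a_t)] = 6.7707 km/s.
Second burn Δv₂ = |v₂ − v_a| = 4.068 km/s.
Δv = Δv₁ + Δv₂ = 5.918 + 4.068 = 9.986 km/s.

Δv = 9.99 km/s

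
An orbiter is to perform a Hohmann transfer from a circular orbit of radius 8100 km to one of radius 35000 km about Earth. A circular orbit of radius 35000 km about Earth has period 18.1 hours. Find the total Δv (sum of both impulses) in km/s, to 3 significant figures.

Δv = 3.23 km/s

From Kepler's third law T² = 4π²r³/μ at r = 35000 km, T = 18.1 hours = 18.1 × 3600 s = 65160 s: μ = 4π²r³/T² = 3.98659×10^5 km³/s².
The Hohmann ellipse has a_t = (r₁ + r₂)/2 = 21550 km.
Circular speed at r₁: v₁ = √(μ/r₁) = √(3.98659×10^5/8100) = 7.0155 km/s.
On the transfer ellipse at r₁, vis-viva gives v_p = √[μ(2/r₁ − 1/a_t)] = 8.9406 km/s.
First burn Δv₁ = |v_p − v₁| = 1.925 km/s.
At r₂, v₂ = √(μ/r₂) = 3.375 km/s.
Transfer-orbit speed at r₂: v_a = √[μ(2/r₂ − 1/a_t)] = 2.069 km/s.
Second burn Δv₂ = |v₂ − v_a| = 1.306 km/s.
Δv = Δv₁ + Δv₂ = 1.925 + 1.306 = 3.231 km/s.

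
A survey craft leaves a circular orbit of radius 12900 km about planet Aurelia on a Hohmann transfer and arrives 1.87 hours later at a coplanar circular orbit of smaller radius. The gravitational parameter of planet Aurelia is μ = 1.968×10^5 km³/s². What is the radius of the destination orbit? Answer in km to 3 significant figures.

r₂ = 6440 km

Transfer time t = 1.87 hours = 6732 s, and t = π√(a_t³/μ).
So a_t = (μ t²/π²)^(1/3) = (1.968×10^5 × (6732)² / π²)^(1/3) = 9668.0 km.
Since a_t = (r₁ + r₂)/2, r₂ = 2a_t − r₁ = 2×9668.0 − 12900 = 6436 km.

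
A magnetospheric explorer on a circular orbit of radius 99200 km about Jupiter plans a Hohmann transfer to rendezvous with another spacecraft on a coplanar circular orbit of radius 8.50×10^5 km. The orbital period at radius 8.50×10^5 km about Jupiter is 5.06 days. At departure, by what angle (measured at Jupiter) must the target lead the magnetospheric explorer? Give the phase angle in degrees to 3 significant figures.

φ = 105°

From Kepler's third law T² = 4π²r³/μ at r = 8.50×10^5 km, T = 5.06 days = 5.06 × 86400 s = 4.37184×10^5 s: μ = 4π²r³/T² = 1.26849×10^8 km³/s².
Transfer-ellipse semi-major axis a_t = (r₁ + r₂)/2 = (99200 + 8.500×10^5)/2 = 4.746×10^5 km.
Transfer time t = π√(a_t³/μ) = 91201 s.
The target's mean motion on its circular orbit is ω₂ = √(μ/r₂³) = 1.4372×10^-5 rad/s.
Angle swept by the target during transfer: ω₂·t = 1.3107 rad = 75.10°.
The magnetospheric explorer traverses 180° on the transfer ellipse, so the target must lead by 180° − 75.10° = 105°.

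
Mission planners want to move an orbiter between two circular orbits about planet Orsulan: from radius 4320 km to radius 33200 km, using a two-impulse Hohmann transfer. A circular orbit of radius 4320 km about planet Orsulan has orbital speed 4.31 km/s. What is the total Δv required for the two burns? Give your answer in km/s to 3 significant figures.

From the circular-orbit relation v² = μ/r at r = 4320 km: μ = v²r = (4.31)² × 4320 = 80248.8 km³/s².
Transfer-ellipse semi-major axis a_t = (r₁ + r₂)/2 = (4320 + 33200)/2 = 18760 km.
Circular speed at r₁: v₁ = √(μ/r₁) = √(80248.8/4320) = 4.3100 km/s.
On the transfer ellipse at r₁, vis-viva equation gives v_p = √[μ(2/r₁ − 1/a_t)] = 5.7336 km/s.
First burn Δv₁ = |v_p − v₁| = 1.4236 km/s.
At r₂, v₂ = √(μ/r₂) = 1.55471 km/s.
Transfer-orbit speed at r₂: v_a = √[μ(2/r₂ − 1/a_t)] = 0.746063 km/s.
Second burn Δv₂ = |v₂ − v_a| = 0.80865 km/s.
Δv = Δv₁ + Δv₂ = 1.4236 + 0.80865 = 2.232 km/s.

Δv = 2.23 km/s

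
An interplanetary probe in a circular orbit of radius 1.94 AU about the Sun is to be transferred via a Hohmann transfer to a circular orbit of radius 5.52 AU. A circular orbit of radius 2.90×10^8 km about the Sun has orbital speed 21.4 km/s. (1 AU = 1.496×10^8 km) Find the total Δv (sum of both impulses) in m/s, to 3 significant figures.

Δv = 8170 m/s

From the circular-orbit relation v² = μ/r at r = 2.90×10^8 km: μ = v²r = (21.4)² × 2.90×10^8 = 1.32808×10^11 km³/s².
In km: r₁ = 1.94 × 1.496×10^8 = 2.90224×10^8 km; r₂ = 5.52 × 1.496×10^8 = 8.25792×10^8 km.
Semi-major axis of the transfer orbit: a_t = (2.90224×10^8 + 8.25792×10^8)/2 = 5.58008×10^8 km.
Circular speed at r₁: v₁ = √(μ/r₁) = √(1.32808×10^11/2.90224×10^8) = 21.392 km/s.
On the transfer ellipse at r₁, vis-viva gives v_p = √[μ(2/r₁ − 1/a_t)] = 26.023 km/s.
First burn Δv₁ = |v_p − v₁| = 4.631 km/s.
At r₂, v₂ = √(μ/r₂) = 12.682 km/s.
Transfer-orbit speed at r₂: v_a = √[μ(2/r₂ − 1/a_t)] = 9.1458 km/s.
Second burn Δv₂ = |v₂ − v_a| = 3.536 km/s.
Δv = Δv₁ + Δv₂ = 4.631 + 3.536 = 8.167 km/s.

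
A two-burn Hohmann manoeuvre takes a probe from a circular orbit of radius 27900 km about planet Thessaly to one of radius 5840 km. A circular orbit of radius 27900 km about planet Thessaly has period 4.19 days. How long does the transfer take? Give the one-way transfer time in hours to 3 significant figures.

t = 23.6 hours

From Kepler's third law T² = 4π²r³/μ at r = 27900 km, T = 4.19 days = 4.19 × 86400 s = 3.62016×10^5 s: μ = 4π²r³/T² = 6542.09 km³/s².
The Hohmann ellipse has a_t = (r₁ + r₂)/2 = 16870 km.
Half the transfer-orbit period gives t = π√(a_t³/μ) = 85110 s.
Converting: 85110 s ÷ 3600 s/hour = 23.6 hours.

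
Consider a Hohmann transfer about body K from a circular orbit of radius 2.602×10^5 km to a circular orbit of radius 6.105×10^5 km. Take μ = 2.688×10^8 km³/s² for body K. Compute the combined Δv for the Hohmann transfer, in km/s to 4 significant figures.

Semi-major axis of the transfer orbit: a_t = (2.602×10^5 + 6.105×10^5)/2 = 4.3535×10^5 km.
At r₁ the circular-orbit speed is v₁ = √(μ/r₁) = 32.14 km/s.
Transfer-orbit speed at r₁ (v² = μ(2/r − 1/a)): v_p = √[μ(2/r₁ − 1/a_t)] = 38.06 km/s.
First burn Δv₁ = |v_p − v₁| = 5.920 km/s.
Circular speed at r₂: v₂ = √(μ/r₂) = 20.983 km/s.
Transfer-orbit speed at r₂: v_a = √[μ(2/r₂ − 1/a_t)] = 16.222 km/s.
Second burn Δv₂ = |v₂ − v_a| = 4.761 km/s.
Δv = Δv₁ + Δv₂ = 5.920 + 4.761 = 10.68 km/s.

Δv = 10.68 km/s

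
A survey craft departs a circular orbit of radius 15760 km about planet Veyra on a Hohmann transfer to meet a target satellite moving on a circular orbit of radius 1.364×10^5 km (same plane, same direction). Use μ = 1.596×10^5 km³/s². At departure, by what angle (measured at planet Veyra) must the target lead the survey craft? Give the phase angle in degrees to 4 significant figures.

Transfer-ellipse semi-major axis a_t = (r₁ + r₂)/2 = (15760 + 1.364×10^5)/2 = 76080 km.
The half-period of the transfer ellipse is t = π√(a_t³/μ) = 1.6502×10^5 s.
The target's mean motion on its circular orbit is ω₂ = √(μ/r₂³) = 7.9304×10^-6 rad/s.
Angle swept by the target during transfer: ω₂·t = 1.3087 rad = 74.98°.
Arrival is 180° from departure on the ellipse, so φ = 180° − 74.98° = 105.0°.

φ = 105.0°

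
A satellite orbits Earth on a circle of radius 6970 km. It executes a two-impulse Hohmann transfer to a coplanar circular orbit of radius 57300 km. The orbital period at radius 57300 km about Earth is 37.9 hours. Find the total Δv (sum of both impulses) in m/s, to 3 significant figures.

From Kepler's third law T² = 4π²r³/μ at r = 57300 km, T = 37.9 hours = 37.9 × 3600 s = 1.3644×10^5 s: μ = 4π²r³/T² = 3.98970×10^5 km³/s².
The Hohmann ellipse has a_t = (r₁ + r₂)/2 = 32135 km.
Circular speed at r₁: v₁ = √(μ/r₁) = √(3.98970×10^5/6970) = 7.5658 km/s.
Transfer-orbit speed at r₁ (vis-viva): v_p = √[μ(2/r₁ − 1/a_t)] = 10.103 km/s.
First burn Δv₁ = |v_p − v₁| = 2.537 km/s.
At r₂, v₂ = √(μ/r₂) = 2.639 km/s.
Transfer-orbit speed at r₂: v_a = √[μ(2/r₂ − 1/a_t)] = 1.229 km/s.
Second burn Δv₂ = |v₂ − v_a| = 1.410 km/s.
Δv = Δv₁ + Δv₂ = 2.537 + 1.410 = 3.947 km/s.

Δv = 3950 m/s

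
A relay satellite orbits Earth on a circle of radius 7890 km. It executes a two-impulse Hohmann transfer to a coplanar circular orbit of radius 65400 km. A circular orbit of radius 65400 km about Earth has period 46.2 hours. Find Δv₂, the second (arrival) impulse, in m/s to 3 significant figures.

From Kepler's third law T² = 4π²r³/μ at r = 65400 km, T = 46.2 hours = 46.2 × 3600 s = 1.6632×10^5 s: μ = 4π²r³/T² = 3.99212×10^5 km³/s².
Transfer-ellipse semi-major axis a_t = (r₁ + r₂)/2 = (7890 + 65400)/2 = 36645 km.
On the circular orbit at r = 65400 km, v_c = √(μ/r) = 2.4707 km/s.
Vis-viva on the transfer ellipse at r = 65400 km gives v_t = √[μ(2/r − 1/a_t)] = 1.1464 km/s.
Δv₂ = |v_t − v_c| = |1.1464 − 2.4707| = 1.324 km/s.

Δv₂ = 1320 m/s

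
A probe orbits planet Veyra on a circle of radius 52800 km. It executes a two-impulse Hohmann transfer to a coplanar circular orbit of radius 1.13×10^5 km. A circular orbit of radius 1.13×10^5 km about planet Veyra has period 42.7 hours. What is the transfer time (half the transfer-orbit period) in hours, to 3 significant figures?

From Kepler's third law T² = 4π²r³/μ at r = 1.13×10^5 km, T = 42.7 hours = 42.7 × 3600 s = 1.5372×10^5 s: μ = 4π²r³/T² = 2.41065×10^6 km³/s².
The Hohmann ellipse has a_t = (r₁ + r₂)/2 = 82900 km.
By Kepler's third law the transfer-orbit period is T = 2π√(a_t³/μ), so t = T/2 = 48300 s.
Converting: 48300 s ÷ 3600 s/hour = 13.4 hours.

t = 13.4 hours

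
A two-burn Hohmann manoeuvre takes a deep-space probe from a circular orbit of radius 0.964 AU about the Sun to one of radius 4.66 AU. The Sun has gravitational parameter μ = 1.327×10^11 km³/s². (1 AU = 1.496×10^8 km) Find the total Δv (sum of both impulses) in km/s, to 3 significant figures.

In km: r₁ = 0.964 × 1.496×10^8 = 1.442144×10^8 km; r₂ = 4.66 × 1.496×10^8 = 6.97136×10^8 km.
Transfer-ellipse semi-major axis a_t = (r₁ + r₂)/2 = (1.442144×10^8 + 6.97136×10^8)/2 = 4.206752×10^8 km.
Circular speed at r₁: v₁ = √(μ/r₁) = √(1.327×10^11/1.442144×10^8) = 30.33410 km/s.
On the transfer ellipse at r₁, vis-viva gives v_p = √[μ(2/r₁ − 1/a_t)] = 39.04959 km/s.
First burn Δv₁ = |v_p − v₁| = 8.715 km/s.
At r₂, v₂ = √(μ/r₂) = 13.797 km/s.
Transfer-orbit speed at r₂: v_a = √[μ(2/r₂ − 1/a_t)] = 8.0781 km/s.
Second burn Δv₂ = |v₂ − v_a| = 5.719 km/s.
Δv = Δv₁ + Δv₂ = 8.715 + 5.719 = 14.43 km/s.

Δv = 14.4 km/s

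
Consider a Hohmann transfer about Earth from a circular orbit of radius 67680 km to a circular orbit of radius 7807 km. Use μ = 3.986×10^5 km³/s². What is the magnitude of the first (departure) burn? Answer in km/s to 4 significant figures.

Δv₁ = 1.323 km/s

The Hohmann ellipse has a_t = (r₁ + r₂)/2 = 37743.5 km.
Circular speed at r = 67680 km: v_c = √(μ/r) = 2.427 km/s.
Transfer-orbit speed at the same r (vis-viva, a = a_t): v_t = √[μ(2/r − 1/a_t)] = 1.104 km/s.
Δv₁ = |v_t − v_c| = |1.104 − 2.427| = 1.323 km/s.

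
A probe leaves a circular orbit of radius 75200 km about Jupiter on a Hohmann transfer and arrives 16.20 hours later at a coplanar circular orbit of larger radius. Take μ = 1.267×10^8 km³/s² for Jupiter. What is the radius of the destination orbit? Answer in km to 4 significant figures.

r₂ = 6.291×10^5 km

Transfer time t = 16.20 hours = 58320 s, and t = π√(a_t³/μ).
So a_t = (μ t²/π²)^(1/3) = (1.267×10^8 × (58320)² / π²)^(1/3) = 3.5213×10^5 km.
Since a_t = (r₁ + r₂)/2, r₂ = 2a_t − r₁ = 2×3.5213×10^5 − 75200 = 6.2906×10^5 km.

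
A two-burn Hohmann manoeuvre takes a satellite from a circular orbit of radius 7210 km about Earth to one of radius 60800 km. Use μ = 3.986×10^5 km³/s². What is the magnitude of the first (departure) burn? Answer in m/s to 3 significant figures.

Transfer-ellipse semi-major axis a_t = (r₁ + r₂)/2 = (7210 + 60800)/2 = 34005 km.
Circular speed at r = 7210 km: v_c = √(μ/r) = 7.435 km/s.
Vis-viva on the transfer ellipse at r = 7210 km gives v_t = √[μ(2/r − 1/a_t)] = 9.942 km/s.
Δv₁ = |v_t − v_c| = |9.942 − 7.435| = 2.507 km/s.

Δv₁ = 2510 m/s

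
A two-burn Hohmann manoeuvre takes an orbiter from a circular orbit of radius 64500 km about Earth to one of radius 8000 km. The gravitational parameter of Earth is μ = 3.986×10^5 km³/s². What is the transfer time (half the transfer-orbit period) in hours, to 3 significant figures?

Semi-major axis of the transfer orbit: a_t = (64500 + 8000)/2 = 36250 km.
Half the transfer-orbit period gives t = π√(a_t³/μ) = 34340 s.
Converting: 34340 s ÷ 3600 s/hour = 9.54 hours.

t = 9.54 hours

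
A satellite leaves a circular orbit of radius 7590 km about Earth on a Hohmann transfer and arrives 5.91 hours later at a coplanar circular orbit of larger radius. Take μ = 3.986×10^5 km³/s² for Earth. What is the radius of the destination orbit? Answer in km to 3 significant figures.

r₂ = 45100 km

Transfer time t = 5.91 hours = 21276 s, and t = π√(a_t³/μ).
So a_t = (μ t²/π²)^(1/3) = (3.986×10^5 × (21276)² / π²)^(1/3) = 26343 km.
Since a_t = (r₁ + r₂)/2, r₂ = 2a_t − r₁ = 2×26343 − 7590 = 45096 km.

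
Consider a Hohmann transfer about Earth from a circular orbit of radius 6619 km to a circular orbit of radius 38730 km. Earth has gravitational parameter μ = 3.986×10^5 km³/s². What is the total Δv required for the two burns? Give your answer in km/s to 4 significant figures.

Transfer-ellipse semi-major axis a_t = (r₁ + r₂)/2 = (6619 + 38730)/2 = 22674.5 km.
At r₁ the circular-orbit speed is v₁ = √(μ/r₁) = 7.7602 km/s.
Transfer-orbit speed at r₁ (vis-viva equation): v_p = √[μ(2/r₁ − 1/a_t)] = 10.142 km/s.
First burn Δv₁ = |v_p − v₁| = 2.382 km/s.
Circular speed at r₂: v₂ = √(μ/r₂) = 3.208 km/s.
Transfer-orbit speed at r₂: v_a = √[μ(2/r₂ − 1/a_t)] = 1.733 km/s.
Second burn Δv₂ = |v₂ − v_a| = 1.475 km/s.
Δv = Δv₁ + Δv₂ = 2.382 + 1.475 = 3.857 km/s.

Δv = 3.857 km/s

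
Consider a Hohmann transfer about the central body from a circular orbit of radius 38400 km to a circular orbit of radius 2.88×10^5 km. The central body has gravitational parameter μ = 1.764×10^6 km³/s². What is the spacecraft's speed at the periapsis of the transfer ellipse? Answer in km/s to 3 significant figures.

v = 9.00 km/s

The Hohmann ellipse has a_t = (r₁ + r₂)/2 = 1.632×10^5 km.
The periapsis of the transfer ellipse is at r = 38400 km.
From the vis-viva equation, v = √[μ(2/r − 1/a_t)] = 9.004 km/s.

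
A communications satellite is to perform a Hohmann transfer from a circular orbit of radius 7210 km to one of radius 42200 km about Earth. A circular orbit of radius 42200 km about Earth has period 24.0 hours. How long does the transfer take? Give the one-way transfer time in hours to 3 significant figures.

t = 5.38 hours

From Kepler's third law T² = 4π²r³/μ at r = 42200 km, T = 24.0 hours = 24.0 × 3600 s = 86400 s: μ = 4π²r³/T² = 3.97438×10^5 km³/s².
The Hohmann ellipse has a_t = (r₁ + r₂)/2 = 24705 km.
Half the transfer-orbit period gives t = π√(a_t³/μ) = 19351 s.
Converting: 19351 s ÷ 3600 s/hour = 5.38 hours.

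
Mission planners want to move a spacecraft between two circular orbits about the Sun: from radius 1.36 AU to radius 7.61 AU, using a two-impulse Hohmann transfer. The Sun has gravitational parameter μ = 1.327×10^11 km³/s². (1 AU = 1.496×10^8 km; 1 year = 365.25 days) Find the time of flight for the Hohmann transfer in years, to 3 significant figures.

In km: r₁ = 1.36 × 1.496×10^8 = 2.03456×10^8 km; r₂ = 7.61 × 1.496×10^8 = 1.138456×10^9 km.
Transfer-ellipse semi-major axis a_t = (r₁ + r₂)/2 = (2.03456×10^8 + 1.138456×10^9)/2 = 6.70956×10^8 km.
By Kepler's third law the transfer-orbit period is T = 2π√(a_t³/μ), so t = T/2 = 1.499×10^8 s.
Converting: 1.499×10^8 s ÷ 3.15576×10^7 s/year (365.25 × 86400) = 4.75 years.

t = 4.75 years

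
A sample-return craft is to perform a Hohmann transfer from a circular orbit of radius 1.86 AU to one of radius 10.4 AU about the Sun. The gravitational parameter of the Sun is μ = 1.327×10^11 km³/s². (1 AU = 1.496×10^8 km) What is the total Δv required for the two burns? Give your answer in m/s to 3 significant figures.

In km: r₁ = 1.86 × 1.496×10^8 = 2.78256×10^8 km; r₂ = 10.4 × 1.496×10^8 = 1.55584×10^9 km.
Semi-major axis of the transfer orbit: a_t = (2.78256×10^8 + 1.55584×10^9)/2 = 9.17048×10^8 km.
At r₁ the circular-orbit speed is v₁ = √(μ/r₁) = 21.8380 km/s.
Transfer-orbit speed at r₁ (vis-viva equation): v_p = √[μ(2/r₁ − 1/a_t)] = 28.4446 km/s.
First burn Δv₁ = |v_p − v₁| = 6.6066 km/s.
At r₂, v₂ = √(μ/r₂) = 9.2353 km/s.
Transfer-orbit speed at r₂: v_a = √[μ(2/r₂ − 1/a_t)] = 5.0872 km/s.
Second burn Δv₂ = |v₂ − v_a| = 4.1481 km/s.
Total Δv = Δv₁ + Δv₂ = 10.75 km/s.

Δv = 10800 m/s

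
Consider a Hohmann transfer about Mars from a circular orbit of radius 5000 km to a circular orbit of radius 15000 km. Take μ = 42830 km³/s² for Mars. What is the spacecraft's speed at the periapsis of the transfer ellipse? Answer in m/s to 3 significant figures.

v = 3580 m/s

Transfer-ellipse semi-major axis a_t = (r₁ + r₂)/2 = (5000 + 15000)/2 = 10000 km.
The periapsis of the transfer ellipse is at r = 5000 km.
Vis-viva: v = √[μ(2/r − 1/a_t)] = √[42830 × (2/5000 − 1/10000)] = 3.585 km/s.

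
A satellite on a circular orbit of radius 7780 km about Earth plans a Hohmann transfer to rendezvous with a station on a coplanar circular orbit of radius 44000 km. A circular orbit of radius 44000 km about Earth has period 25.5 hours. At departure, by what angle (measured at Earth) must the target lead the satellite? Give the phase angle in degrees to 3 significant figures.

φ = 98.8°

From Kepler's third law T² = 4π²r³/μ at r = 44000 km, T = 25.5 hours = 25.5 × 3600 s = 91800 s: μ = 4π²r³/T² = 3.99055×10^5 km³/s².
Transfer-ellipse semi-major axis a_t = (r₁ + r₂)/2 = (7780 + 44000)/2 = 25890 km.
Transfer time t = π√(a_t³/μ) = 20717.23 s.
The target's mean motion on its circular orbit is ω₂ = √(μ/r₂³) = 6.844428×10^-5 rad/s.
Angle swept by the target during transfer: ω₂·t = 1.41798 rad = 81.24°.
The satellite traverses 180° on the transfer ellipse, so the target must lead by 180° − 81.24° = 98.8°.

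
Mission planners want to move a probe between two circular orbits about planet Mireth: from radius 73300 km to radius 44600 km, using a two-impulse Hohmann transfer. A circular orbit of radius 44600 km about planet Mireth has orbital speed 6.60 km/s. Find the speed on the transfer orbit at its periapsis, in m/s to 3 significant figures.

From the circular-orbit relation v² = μ/r at r = 44600 km: μ = v²r = (6.60)² × 44600 = 1.94278×10^6 km³/s².
The Hohmann ellipse has a_t = (r₁ + r₂)/2 = 58950 km.
At periapsis, r = 44600 km.
From the vis-viva equation, v = √[μ(2/r − 1/a_t)] = 7.360 km/s.

v = 7360 m/s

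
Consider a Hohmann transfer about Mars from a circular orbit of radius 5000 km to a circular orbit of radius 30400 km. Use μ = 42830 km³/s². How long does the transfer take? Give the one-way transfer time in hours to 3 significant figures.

t = 9.93 hours

Semi-major axis of the transfer orbit: a_t = (5000 + 30400)/2 = 17700 km.
Half the transfer-orbit period gives t = π√(a_t³/μ) = 35750 s.
Converting: 35750 s ÷ 3600 s/hour = 9.93 hours.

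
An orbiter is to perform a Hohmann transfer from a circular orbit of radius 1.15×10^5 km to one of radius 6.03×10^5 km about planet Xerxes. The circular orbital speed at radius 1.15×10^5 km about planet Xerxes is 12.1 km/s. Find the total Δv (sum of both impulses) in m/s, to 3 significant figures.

From the circular-orbit relation v² = μ/r at r = 1.15×10^5 km: μ = v²r = (12.1)² × 1.15×10^5 = 1.68372×10^7 km³/s².
Transfer-ellipse semi-major axis a_t = (r₁ + r₂)/2 = (1.150×10^5 + 6.030×10^5)/2 = 3.590×10^5 km.
At r₁ the circular-orbit speed is v₁ = √(μ/r₁) = 12.100 km/s.
On the transfer ellipse at r₁, vis-viva equation gives v_p = √[μ(2/r₁ − 1/a_t)] = 15.682 km/s.
First burn Δv₁ = |v_p − v₁| = 3.582 km/s.
Circular speed at r₂: v₂ = √(μ/r₂) = 5.284 km/s.
Transfer-orbit speed at r₂: v_a = √[μ(2/r₂ − 1/a_t)] = 2.991 km/s.
Second burn Δv₂ = |v₂ − v_a| = 2.293 km/s.
Δv = Δv₁ + Δv₂ = 3.582 + 2.293 = 5.875 km/s.

Δv = 5880 m/s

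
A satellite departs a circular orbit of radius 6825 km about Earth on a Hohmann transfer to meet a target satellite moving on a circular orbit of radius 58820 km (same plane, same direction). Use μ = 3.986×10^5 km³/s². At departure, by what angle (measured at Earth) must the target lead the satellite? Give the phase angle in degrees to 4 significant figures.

Transfer-ellipse semi-major axis a_t = (r₁ + r₂)/2 = (6825 + 58820)/2 = 32822.5 km.
Transfer time t = π√(a_t³/μ) = 29589.6 s.
The target's mean motion on its circular orbit is ω₂ = √(μ/r₂³) = 4.42569×10^-5 rad/s.
Angle swept by the target during transfer: ω₂·t = 1.3095 rad = 75.03°.
The satellite traverses 180° on the transfer ellipse, so the target must lead by 180° − 75.03° = 105.0°.

φ = 105.0°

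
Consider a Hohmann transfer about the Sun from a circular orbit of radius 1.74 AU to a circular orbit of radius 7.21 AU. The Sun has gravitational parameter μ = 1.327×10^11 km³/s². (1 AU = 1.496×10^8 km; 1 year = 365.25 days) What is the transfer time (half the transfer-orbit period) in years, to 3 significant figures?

In km: r₁ = 1.74 × 1.496×10^8 = 2.60304×10^8 km; r₂ = 7.21 × 1.496×10^8 = 1.078616×10^9 km.
The Hohmann ellipse has a_t = (r₁ + r₂)/2 = 6.6946×10^8 km.
Half the transfer-orbit period gives t = π√(a_t³/μ) = 1.494×10^8 s.
Converting: 1.494×10^8 s ÷ 3.15576×10^7 s/year (365.25 × 86400) = 4.73 years.

t = 4.73 years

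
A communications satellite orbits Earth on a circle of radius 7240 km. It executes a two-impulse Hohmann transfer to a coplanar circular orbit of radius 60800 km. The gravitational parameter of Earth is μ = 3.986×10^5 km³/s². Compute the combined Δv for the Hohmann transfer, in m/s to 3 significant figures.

Transfer-ellipse semi-major axis a_t = (r₁ + r₂)/2 = (7240 + 60800)/2 = 34020 km.
Circular speed at r₁: v₁ = √(μ/r₁) = √(3.986×10^5/7240) = 7.419922 km/s.
Transfer-orbit speed at r₁ (v² = μ(2/r − 1/a)): v_p = √[μ(2/r₁ − 1/a_t)] = 9.919368 km/s.
First burn Δv₁ = |v_p − v₁| = 2.4994 km/s.
Circular speed at r₂: v₂ = √(μ/r₂) = 2.5605 km/s.
Transfer-orbit speed at r₂: v_a = √[μ(2/r₂ − 1/a_t)] = 1.1812 km/s.
Second burn Δv₂ = |v₂ − v_a| = 1.3793 km/s.
Δv = Δv₁ + Δv₂ = 2.4994 + 1.3793 = 3.879 km/s.

Δv = 3880 m/s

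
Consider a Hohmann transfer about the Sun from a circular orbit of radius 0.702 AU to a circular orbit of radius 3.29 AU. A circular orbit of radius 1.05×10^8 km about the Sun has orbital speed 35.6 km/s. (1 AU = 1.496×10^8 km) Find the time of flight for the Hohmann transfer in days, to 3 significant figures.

t = 514 days

From the circular-orbit relation v² = μ/r at r = 1.05×10^8 km: μ = v²r = (35.6)² × 1.05×10^8 = 1.33073×10^11 km³/s².
In km: r₁ = 0.702 × 1.496×10^8 = 1.050192×10^8 km; r₂ = 3.29 × 1.496×10^8 = 4.92184×10^8 km.
Transfer-ellipse semi-major axis a_t = (r₁ + r₂)/2 = (1.050192×10^8 + 4.92184×10^8)/2 = 2.986016×10^8 km.
Transfer time t = π√(a_t³/μ) = π√((2.986016×10^8)³ / 1.33073×10^11) = 4.444×10^7 s.
Converting: 4.444×10^7 s ÷ 86400 s/day = 514 days.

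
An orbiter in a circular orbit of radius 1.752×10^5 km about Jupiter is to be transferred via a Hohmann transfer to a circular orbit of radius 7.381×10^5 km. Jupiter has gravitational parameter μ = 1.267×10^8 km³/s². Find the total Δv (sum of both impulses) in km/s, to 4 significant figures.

Δv = 12.28 km/s

The Hohmann ellipse has a_t = (r₁ + r₂)/2 = 4.5665×10^5 km.
Circular speed at r₁: v₁ = √(μ/r₁) = √(1.267×10^8/1.752×10^5) = 26.892 km/s.
On the transfer ellipse at r₁, v² = μ(2/r − 1/a) gives v_p = √[μ(2/r₁ − 1/a_t)] = 34.189 km/s.
First burn Δv₁ = |v_p − v₁| = 7.297 km/s.
Circular speed at r₂: v₂ = √(μ/r₂) = 13.1018 km/s.
Transfer-orbit speed at r₂: v_a = √[μ(2/r₂ − 1/a_t)] = 8.11533 km/s.
Second burn Δv₂ = |v₂ − v_a| = 4.986 km/s.
Total Δv = Δv₁ + Δv₂ = 12.28 km/s.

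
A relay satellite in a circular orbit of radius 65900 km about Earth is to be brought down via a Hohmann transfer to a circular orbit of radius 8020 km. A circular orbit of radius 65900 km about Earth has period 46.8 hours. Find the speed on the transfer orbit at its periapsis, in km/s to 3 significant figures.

v = 9.41 km/s

From Kepler's third law T² = 4π²r³/μ at r = 65900 km, T = 46.8 hours = 46.8 × 3600 s = 1.6848×10^5 s: μ = 4π²r³/T² = 3.98033×10^5 km³/s².
The Hohmann ellipse has a_t = (r₁ + r₂)/2 = 36960 km.
At periapsis, r = 8020 km.
From the vis-viva equation, v = √[μ(2/r − 1/a_t)] = 9.407 km/s.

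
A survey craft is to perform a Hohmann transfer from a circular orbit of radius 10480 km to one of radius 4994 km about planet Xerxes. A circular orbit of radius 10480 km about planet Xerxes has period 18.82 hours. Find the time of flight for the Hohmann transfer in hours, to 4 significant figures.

t = 5.969 hours

From Kepler's third law T² = 4π²r³/μ at r = 10480 km, T = 18.82 hours = 18.82 × 3600 s = 67752 s: μ = 4π²r³/T² = 9899.18 km³/s².
The Hohmann ellipse has a_t = (r₁ + r₂)/2 = 7737 km.
Transfer time t = π√(a_t³/μ) = π√((7737)³ / 9899.18) = 21490 s.
Converting: 21490 s ÷ 3600 s/hour = 5.969 hours.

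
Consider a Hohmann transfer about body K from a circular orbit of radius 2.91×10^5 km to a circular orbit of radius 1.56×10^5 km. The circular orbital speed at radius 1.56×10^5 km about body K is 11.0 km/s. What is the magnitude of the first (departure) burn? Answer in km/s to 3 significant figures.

From the circular-orbit relation v² = μ/r at r = 1.56×10^5 km: μ = v²r = (11.0)² × 1.56×10^5 = 1.88760×10^7 km³/s².
Semi-major axis of the transfer orbit: a_t = (2.910×10^5 + 1.560×10^5)/2 = 2.235×10^5 km.
Circular speed at r = 2.910×10^5 km: v_c = √(μ/r) = 8.054 km/s.
Transfer-orbit speed at the same r (vis-viva, a = a_t): v_t = √[μ(2/r − 1/a_t)] = 6.729 km/s.
Δv₁ = |v_t − v_c| = |6.729 − 8.054| = 1.325 km/s.

Δv₁ = 1.33 km/s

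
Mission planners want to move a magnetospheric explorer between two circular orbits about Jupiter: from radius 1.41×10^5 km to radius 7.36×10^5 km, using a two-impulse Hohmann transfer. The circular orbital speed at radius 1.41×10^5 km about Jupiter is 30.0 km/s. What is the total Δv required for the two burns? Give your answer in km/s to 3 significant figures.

Δv = 14.6 km/s

From the circular-orbit relation v² = μ/r at r = 1.41×10^5 km: μ = v²r = (30.0)² × 1.41×10^5 = 1.26900×10^8 km³/s².
Semi-major axis of the transfer orbit: a_t = (1.410×10^5 + 7.360×10^5)/2 = 4.385×10^5 km.
At r₁ the circular-orbit speed is v₁ = √(μ/r₁) = 30.000 km/s.
Transfer-orbit speed at r₁ (v² = μ(2/r − 1/a)): v_p = √[μ(2/r₁ − 1/a_t)] = 38.866 km/s.
First burn Δv₁ = |v_p − v₁| = 8.866 km/s.
Circular speed at r₂: v₂ = √(μ/r₂) = 13.131 km/s.
Transfer-orbit speed at r₂: v_a = √[μ(2/r₂ − 1/a_t)] = 7.4459 km/s.
Second burn Δv₂ = |v₂ − v_a| = 5.685 km/s.
Δv = Δv₁ + Δv₂ = 8.866 + 5.685 = 14.55 km/s.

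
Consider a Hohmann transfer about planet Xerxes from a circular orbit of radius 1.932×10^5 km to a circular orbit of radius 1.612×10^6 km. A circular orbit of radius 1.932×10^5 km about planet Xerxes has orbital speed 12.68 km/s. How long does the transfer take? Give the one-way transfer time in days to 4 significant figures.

t = 5.594 days

From the circular-orbit relation v² = μ/r at r = 1.932×10^5 km: μ = v²r = (12.68)² × 1.932×10^5 = 3.10632×10^7 km³/s².
The Hohmann ellipse has a_t = (r₁ + r₂)/2 = 9.026×10^5 km.
Half the transfer-orbit period gives t = π√(a_t³/μ) = 4.8336×10^5 s.
Converting: 4.8336×10^5 s ÷ 86400 s/day = 5.594 days.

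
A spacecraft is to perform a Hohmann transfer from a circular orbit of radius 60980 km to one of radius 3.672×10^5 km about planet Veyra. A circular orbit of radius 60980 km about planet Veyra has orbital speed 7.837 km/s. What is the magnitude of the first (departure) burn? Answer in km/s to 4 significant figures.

Δv₁ = 2.427 km/s

From the circular-orbit relation v² = μ/r at r = 60980 km: μ = v²r = (7.837)² × 60980 = 3.74530×10^6 km³/s².
Semi-major axis of the transfer orbit: a_t = (60980 + 3.672×10^5)/2 = 2.1409×10^5 km.
Circular speed at r = 60980 km: v_c = √(μ/r) = 7.8370 km/s.
Vis-viva on the transfer ellipse at r = 60980 km gives v_t = √[μ(2/r − 1/a_t)] = 10.264 km/s.
Δv₁ = |v_t − v_c| = |10.264 − 7.8370| = 2.427 km/s.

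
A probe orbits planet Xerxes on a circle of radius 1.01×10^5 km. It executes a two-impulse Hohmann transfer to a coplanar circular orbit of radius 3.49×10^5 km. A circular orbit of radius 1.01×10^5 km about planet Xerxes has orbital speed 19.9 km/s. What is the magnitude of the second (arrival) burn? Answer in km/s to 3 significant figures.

From the circular-orbit relation v² = μ/r at r = 1.01×10^5 km: μ = v²r = (19.9)² × 1.01×10^5 = 3.99970×10^7 km³/s².
The Hohmann ellipse has a_t = (r₁ + r₂)/2 = 2.250×10^5 km.
On the circular orbit at r = 3.490×10^5 km, v_c = √(μ/r) = 10.7054 km/s.
Vis-viva on the transfer ellipse at r = 3.490×10^5 km gives v_t = √[μ(2/r − 1/a_t)] = 7.17250 km/s.
Δv₂ = |v_t − v_c| = |7.17250 − 10.7054| = 3.533 km/s.

Δv₂ = 3.53 km/s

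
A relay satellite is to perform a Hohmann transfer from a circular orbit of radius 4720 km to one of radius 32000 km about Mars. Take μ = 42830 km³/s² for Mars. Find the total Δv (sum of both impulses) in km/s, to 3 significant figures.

Transfer-ellipse semi-major axis a_t = (r₁ + r₂)/2 = (4720 + 32000)/2 = 18360 km.
Circular speed at r₁: v₁ = √(μ/r₁) = √(42830/4720) = 3.01233 km/s.
On the transfer ellipse at r₁, v² = μ(2/r − 1/a) gives v_p = √[μ(2/r₁ − 1/a_t)] = 3.97687 km/s.
First burn Δv₁ = |v_p − v₁| = 0.9645 km/s.
Circular speed at r₂: v₂ = √(μ/r₂) = 1.1569 km/s.
Transfer-orbit speed at r₂: v_a = √[μ(2/r₂ − 1/a_t)] = 0.58659 km/s.
Second burn Δv₂ = |v₂ − v_a| = 0.5703 km/s.
Total Δv = Δv₁ + Δv₂ = 1.535 km/s.

Δv = 1.53 km/s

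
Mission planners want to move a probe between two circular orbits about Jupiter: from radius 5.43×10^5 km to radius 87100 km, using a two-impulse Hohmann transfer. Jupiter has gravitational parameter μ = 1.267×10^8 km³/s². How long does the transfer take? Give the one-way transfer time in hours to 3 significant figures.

Semi-major axis of the transfer orbit: a_t = (5.430×10^5 + 87100)/2 = 3.1505×10^5 km.
Half the transfer-orbit period gives t = π√(a_t³/μ) = 49350 s.
Converting: 49350 s ÷ 3600 s/hour = 13.7 hours.

t = 13.7 hours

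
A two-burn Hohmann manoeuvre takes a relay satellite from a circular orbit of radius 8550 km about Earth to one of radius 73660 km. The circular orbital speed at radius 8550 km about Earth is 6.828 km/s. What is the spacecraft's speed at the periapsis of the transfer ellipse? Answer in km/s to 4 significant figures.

From the circular-orbit relation v² = μ/r at r = 8550 km: μ = v²r = (6.828)² × 8550 = 3.98615×10^5 km³/s².
Semi-major axis of the transfer orbit: a_t = (8550 + 73660)/2 = 41105 km.
At periapsis, r = 8550 km.
Vis-viva: v = √[μ(2/r − 1/a_t)] = √[3.98615×10^5 × (2/8550 − 1/41105)] = 9.140 km/s.

v = 9.140 km/s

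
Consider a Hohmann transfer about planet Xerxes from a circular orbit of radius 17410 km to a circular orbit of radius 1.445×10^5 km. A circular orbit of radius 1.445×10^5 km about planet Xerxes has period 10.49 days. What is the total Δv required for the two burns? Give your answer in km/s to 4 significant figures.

Δv = 1.507 km/s

From Kepler's third law T² = 4π²r³/μ at r = 1.445×10^5 km, T = 10.49 days = 10.49 × 86400 s = 9.06336×10^5 s: μ = 4π²r³/T² = 1.45006×10^5 km³/s².
Semi-major axis of the transfer orbit: a_t = (17410 + 1.445×10^5)/2 = 80955 km.
At r₁ the circular-orbit speed is v₁ = √(μ/r₁) = 2.8860 km/s.
On the transfer ellipse at r₁, vis-viva gives v_p = √[μ(2/r₁ − 1/a_t)] = 3.8557 km/s.
First burn Δv₁ = |v_p − v₁| = 0.9697 km/s.
At r₂, v₂ = √(μ/r₂) = 1.00175 km/s.
Transfer-orbit speed at r₂: v_a = √[μ(2/r₂ − 1/a_t)] = 0.464554 km/s.
Second burn Δv₂ = |v₂ − v_a| = 0.5372 km/s.
Δv = Δv₁ + Δv₂ = 0.9697 + 0.5372 = 1.507 km/s.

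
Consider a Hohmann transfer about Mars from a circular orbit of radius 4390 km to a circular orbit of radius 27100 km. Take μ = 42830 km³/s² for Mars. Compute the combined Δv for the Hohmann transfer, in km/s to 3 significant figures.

Δv = 1.57 km/s

Semi-major axis of the transfer orbit: a_t = (4390 + 27100)/2 = 15745 km.
Circular speed at r₁: v₁ = √(μ/r₁) = √(42830/4390) = 3.1235 km/s.
Transfer-orbit speed at r₁ (vis-viva): v_p = √[μ(2/r₁ − 1/a_t)] = 4.0978 km/s.
First burn Δv₁ = |v_p − v₁| = 0.9743 km/s.
Circular speed at r₂: v₂ = √(μ/r₂) = 1.25716 km/s.
Transfer-orbit speed at r₂: v_a = √[μ(2/r₂ − 1/a_t)] = 0.663820 km/s.
Second burn Δv₂ = |v₂ − v_a| = 0.5933 km/s.
Δv = Δv₁ + Δv₂ = 0.9743 + 0.5933 = 1.568 km/s.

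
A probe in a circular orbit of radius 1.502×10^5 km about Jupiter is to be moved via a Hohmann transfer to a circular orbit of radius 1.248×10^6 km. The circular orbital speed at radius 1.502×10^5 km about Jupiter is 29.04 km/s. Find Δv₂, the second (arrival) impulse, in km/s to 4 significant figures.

Δv₂ = 5.405 km/s

From the circular-orbit relation v² = μ/r at r = 1.502×10^5 km: μ = v²r = (29.04)² × 1.502×10^5 = 1.26667×10^8 km³/s².
Semi-major axis of the transfer orbit: a_t = (1.502×10^5 + 1.248×10^6)/2 = 6.991×10^5 km.
Circular speed at r = 1.248×10^6 km: v_c = √(μ/r) = 10.075 km/s.
Vis-viva on the transfer ellipse at r = 1.248×10^6 km gives v_t = √[μ(2/r − 1/a_t)] = 4.6697 km/s.
Δv₂ = |v_t − v_c| = |4.6697 − 10.075| = 5.405 km/s.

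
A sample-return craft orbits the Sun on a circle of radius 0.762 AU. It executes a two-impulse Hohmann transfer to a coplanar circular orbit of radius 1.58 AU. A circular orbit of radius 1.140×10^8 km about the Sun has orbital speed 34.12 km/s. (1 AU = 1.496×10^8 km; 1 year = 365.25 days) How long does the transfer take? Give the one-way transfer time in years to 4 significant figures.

t = 0.6336 years

From the circular-orbit relation v² = μ/r at r = 1.140×10^8 km: μ = v²r = (34.12)² × 1.140×10^8 = 1.32716×10^11 km³/s².
In km: r₁ = 0.762 × 1.496×10^8 = 1.139952×10^8 km; r₂ = 1.58 × 1.496×10^8 = 2.36368×10^8 km.
Semi-major axis of the transfer orbit: a_t = (1.139952×10^8 + 2.36368×10^8)/2 = 1.751816×10^8 km.
Half the transfer-orbit period gives t = π√(a_t³/μ) = 1.9995×10^7 s.
Converting: 1.9995×10^7 s ÷ 3.15576×10^7 s/year (365.25 × 86400) = 0.6336 years.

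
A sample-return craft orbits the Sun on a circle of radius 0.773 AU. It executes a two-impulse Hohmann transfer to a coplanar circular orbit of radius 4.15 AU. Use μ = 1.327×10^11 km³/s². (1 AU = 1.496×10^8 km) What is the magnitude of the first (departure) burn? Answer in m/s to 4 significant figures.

In km: r₁ = 0.773 × 1.496×10^8 = 1.156408×10^8 km; r₂ = 4.15 × 1.496×10^8 = 6.2084×10^8 km.
Semi-major axis of the transfer orbit: a_t = (1.156408×10^8 + 6.2084×10^8)/2 = 3.682404×10^8 km.
Circular speed at r = 1.156408×10^8 km: v_c = √(μ/r) = 33.875 km/s.
Vis-viva on the transfer ellipse at r = 1.156408×10^8 km gives v_t = √[μ(2/r − 1/a_t)] = 43.985 km/s.
Δv₁ = |v_t − v_c| = |43.985 − 33.875| = 10.11 km/s.

Δv₁ = 10110 m/s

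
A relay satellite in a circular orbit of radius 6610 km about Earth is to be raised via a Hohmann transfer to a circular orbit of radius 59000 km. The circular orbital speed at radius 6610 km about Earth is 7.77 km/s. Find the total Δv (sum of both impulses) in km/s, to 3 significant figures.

From the circular-orbit relation v² = μ/r at r = 6610 km: μ = v²r = (7.77)² × 6610 = 3.99065×10^5 km³/s².
The Hohmann ellipse has a_t = (r₁ + r₂)/2 = 32805 km.
At r₁ the circular-orbit speed is v₁ = √(μ/r₁) = 7.770000 km/s.
Transfer-orbit speed at r₁ (vis-viva): v_p = √[μ(2/r₁ − 1/a_t)] = 10.42022 km/s.
First burn Δv₁ = |v_p − v₁| = 2.65022 km/s.
Circular speed at r₂: v₂ = √(μ/r₂) = 2.60073 km/s.
Transfer-orbit speed at r₂: v_a = √[μ(2/r₂ − 1/a_t)] = 1.16742 km/s.
Second burn Δv₂ = |v₂ − v_a| = 1.43331 km/s.
Δv = Δv₁ + Δv₂ = 2.65022 + 1.43331 = 4.084 km/s.

Δv = 4.08 km/s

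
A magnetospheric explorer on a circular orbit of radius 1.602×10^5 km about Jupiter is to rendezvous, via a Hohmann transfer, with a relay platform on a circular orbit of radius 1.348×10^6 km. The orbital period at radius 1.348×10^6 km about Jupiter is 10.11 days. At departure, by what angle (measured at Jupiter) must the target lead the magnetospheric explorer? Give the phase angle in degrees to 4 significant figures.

From Kepler's third law T² = 4π²r³/μ at r = 1.348×10^6 km, T = 10.11 days = 10.11 × 86400 s = 8.73504×10^5 s: μ = 4π²r³/T² = 1.26736×10^8 km³/s².
The Hohmann ellipse has a_t = (r₁ + r₂)/2 = 7.541×10^5 km.
The half-period of the transfer ellipse is t = π√(a_t³/μ) = 1.82744×10^5 s.
The target's mean motion on its circular orbit is ω₂ = √(μ/r₂³) = 7.19308×10^-6 rad/s.
Angle swept by the target during transfer: ω₂·t = 1.31449 rad = 75.31°.
The magnetospheric explorer traverses 180° on the transfer ellipse, so the target must lead by 180° − 75.31° = 104.7°.

φ = 104.7°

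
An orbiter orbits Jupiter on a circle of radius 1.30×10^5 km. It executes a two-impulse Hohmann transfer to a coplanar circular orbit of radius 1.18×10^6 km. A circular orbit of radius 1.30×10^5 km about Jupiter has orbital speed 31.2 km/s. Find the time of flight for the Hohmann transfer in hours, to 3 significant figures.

From the circular-orbit relation v² = μ/r at r = 1.30×10^5 km: μ = v²r = (31.2)² × 1.30×10^5 = 1.26547×10^8 km³/s².
The Hohmann ellipse has a_t = (r₁ + r₂)/2 = 6.550×10^5 km.
By Kepler's third law the transfer-orbit period is T = 2π√(a_t³/μ), so t = T/2 = 1.480×10^5 s.
Converting: 1.480×10^5 s ÷ 3600 s/hour = 41.1 hours.

t = 41.1 hours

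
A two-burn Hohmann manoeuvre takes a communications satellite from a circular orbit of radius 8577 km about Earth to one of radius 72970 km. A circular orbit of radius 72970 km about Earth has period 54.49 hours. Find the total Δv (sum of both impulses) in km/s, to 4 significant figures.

Δv = 3.568 km/s

From Kepler's third law T² = 4π²r³/μ at r = 72970 km, T = 54.49 hours = 54.49 × 3600 s = 1.96164×10^5 s: μ = 4π²r³/T² = 3.98615×10^5 km³/s².
Semi-major axis of the transfer orbit: a_t = (8577 + 72970)/2 = 40773.5 km.
At r₁ the circular-orbit speed is v₁ = √(μ/r₁) = 6.817 km/s.
On the transfer ellipse at r₁, vis-viva gives v_p = √[μ(2/r₁ − 1/a_t)] = 9.120 km/s.
First burn Δv₁ = |v_p − v₁| = 2.303 km/s.
Circular speed at r₂: v₂ = √(μ/r₂) = 2.337 km/s.
Transfer-orbit speed at r₂: v_a = √[μ(2/r₂ − 1/a_t)] = 1.072 km/s.
Second burn Δv₂ = |v₂ − v_a| = 1.265 km/s.
Total Δv = Δv₁ + Δv₂ = 3.568 km/s.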